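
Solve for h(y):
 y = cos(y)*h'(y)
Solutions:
 h(y) = C1 + Integral(y/cos(y), y)


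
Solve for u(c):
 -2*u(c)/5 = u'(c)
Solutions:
 u(c) = C1*exp(-2*c/5)


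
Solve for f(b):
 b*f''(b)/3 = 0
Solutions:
 f(b) = C1 + C2*b


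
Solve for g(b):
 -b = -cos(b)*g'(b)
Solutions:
 g(b) = C1 + Integral(b/cos(b), b)


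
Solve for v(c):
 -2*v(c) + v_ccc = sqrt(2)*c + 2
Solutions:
 v(c) = C3*exp(2^(1/3)*c) - sqrt(2)*c/2 + (C1*sin(2^(1/3)*sqrt(3)*c/2) + C2*cos(2^(1/3)*sqrt(3)*c/2))*exp(-2^(1/3)*c/2) - 1


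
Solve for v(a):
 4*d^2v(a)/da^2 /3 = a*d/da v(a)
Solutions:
 v(a) = C1 + C2*erfi(sqrt(6)*a/4)


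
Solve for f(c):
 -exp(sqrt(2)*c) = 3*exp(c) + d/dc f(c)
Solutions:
 f(c) = C1 - 3*exp(c) - sqrt(2)*exp(sqrt(2)*c)/2


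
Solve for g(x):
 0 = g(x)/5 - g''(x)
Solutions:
 g(x) = C1*exp(-sqrt(5)*x/5) + C2*exp(sqrt(5)*x/5)


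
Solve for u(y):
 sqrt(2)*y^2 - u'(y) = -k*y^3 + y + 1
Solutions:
 u(y) = C1 + k*y^4/4 + sqrt(2)*y^3/3 - y^2/2 - y


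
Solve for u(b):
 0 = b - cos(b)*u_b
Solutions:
 u(b) = C1 + Integral(b/cos(b), b)


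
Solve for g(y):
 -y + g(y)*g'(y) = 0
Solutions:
 g(y) = -sqrt(C1 + y^2)
 g(y) = sqrt(C1 + y^2)


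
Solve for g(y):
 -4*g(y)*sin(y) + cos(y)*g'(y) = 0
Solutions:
 g(y) = C1/cos(y)^4


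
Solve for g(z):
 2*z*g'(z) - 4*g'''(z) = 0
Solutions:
 g(z) = C1 + Integral(C2*airyai(2^(2/3)*z/2) + C3*airybi(2^(2/3)*z/2), z)


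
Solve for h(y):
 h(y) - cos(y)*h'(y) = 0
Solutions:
 h(y) = C1*sqrt(sin(y) + 1)/sqrt(sin(y) - 1)


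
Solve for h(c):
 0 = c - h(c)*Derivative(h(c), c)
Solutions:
 h(c) = -sqrt(C1 + c^2)
 h(c) = sqrt(C1 + c^2)


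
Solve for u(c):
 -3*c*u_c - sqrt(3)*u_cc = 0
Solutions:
 u(c) = C1 + C2*erf(sqrt(2)*3^(1/4)*c/2)


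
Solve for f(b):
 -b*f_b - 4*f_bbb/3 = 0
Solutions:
 f(b) = C1 + Integral(C2*airyai(-6^(1/3)*b/2) + C3*airybi(-6^(1/3)*b/2), b)


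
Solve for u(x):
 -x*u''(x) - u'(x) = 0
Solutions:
 u(x) = C1 + C2*log(x)


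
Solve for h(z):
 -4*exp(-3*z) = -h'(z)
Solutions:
 h(z) = C1 - 4*exp(-3*z)/3


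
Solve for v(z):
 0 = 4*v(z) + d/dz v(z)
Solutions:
 v(z) = C1*exp(-4*z)


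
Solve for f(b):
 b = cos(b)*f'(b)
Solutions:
 f(b) = C1 + Integral(b/cos(b), b)


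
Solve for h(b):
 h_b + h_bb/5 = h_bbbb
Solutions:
 h(b) = C1 + C2*exp(-b*(2*450^(1/3)/(sqrt(50565) + 225)^(1/3) + 60^(1/3)*(sqrt(50565) + 225)^(1/3))/60)*sin(3^(1/6)*b*(-20^(1/3)*3^(2/3)*(sqrt(50565) + 225)^(1/3) + 6*50^(1/3)/(sqrt(50565) + 225)^(1/3))/60) + C3*exp(-b*(2*450^(1/3)/(sqrt(50565) + 225)^(1/3) + 60^(1/3)*(sqrt(50565) + 225)^(1/3))/60)*cos(3^(1/6)*b*(-20^(1/3)*3^(2/3)*(sqrt(50565) + 225)^(1/3) + 6*50^(1/3)/(sqrt(50565) + 225)^(1/3))/60) + C4*exp(b*(2*450^(1/3)/(sqrt(50565) + 225)^(1/3) + 60^(1/3)*(sqrt(50565) + 225)^(1/3))/30)


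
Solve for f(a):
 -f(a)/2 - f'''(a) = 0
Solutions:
 f(a) = C3*exp(-2^(2/3)*a/2) + (C1*sin(2^(2/3)*sqrt(3)*a/4) + C2*cos(2^(2/3)*sqrt(3)*a/4))*exp(2^(2/3)*a/4)


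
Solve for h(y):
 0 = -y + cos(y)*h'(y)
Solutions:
 h(y) = C1 + Integral(y/cos(y), y)


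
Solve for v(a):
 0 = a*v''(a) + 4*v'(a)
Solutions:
 v(a) = C1 + C2/a^3


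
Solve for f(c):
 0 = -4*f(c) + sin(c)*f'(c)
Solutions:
 f(c) = C1*(cos(c)^2 - 2*cos(c) + 1)/(cos(c)^2 + 2*cos(c) + 1)


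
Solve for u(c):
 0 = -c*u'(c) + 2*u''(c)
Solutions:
 u(c) = C1 + C2*erfi(c/2)


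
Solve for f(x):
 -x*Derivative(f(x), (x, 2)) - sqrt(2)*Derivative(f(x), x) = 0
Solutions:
 f(x) = C1 + C2*x^(1 - sqrt(2))


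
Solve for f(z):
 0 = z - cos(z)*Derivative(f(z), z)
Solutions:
 f(z) = C1 + Integral(z/cos(z), z)


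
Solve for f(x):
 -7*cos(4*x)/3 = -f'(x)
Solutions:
 f(x) = C1 + 7*sin(4*x)/12


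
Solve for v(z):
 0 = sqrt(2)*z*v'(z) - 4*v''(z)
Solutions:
 v(z) = C1 + C2*erfi(2^(3/4)*z/4)


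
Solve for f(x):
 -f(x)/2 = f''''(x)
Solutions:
 f(x) = (C1*sin(2^(1/4)*x/2) + C2*cos(2^(1/4)*x/2))*exp(-2^(1/4)*x/2) + (C3*sin(2^(1/4)*x/2) + C4*cos(2^(1/4)*x/2))*exp(2^(1/4)*x/2)


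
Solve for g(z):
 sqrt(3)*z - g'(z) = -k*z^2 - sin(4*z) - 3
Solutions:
 g(z) = C1 + k*z^3/3 + sqrt(3)*z^2/2 + 3*z - cos(4*z)/4


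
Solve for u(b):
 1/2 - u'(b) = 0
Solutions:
 u(b) = C1 + b/2


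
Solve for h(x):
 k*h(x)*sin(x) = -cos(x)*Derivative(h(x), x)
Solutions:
 h(x) = C1*exp(k*log(cos(x)))


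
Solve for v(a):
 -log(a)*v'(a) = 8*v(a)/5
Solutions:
 v(a) = C1*exp(-8*li(a)/5)


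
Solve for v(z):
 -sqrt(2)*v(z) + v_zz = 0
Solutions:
 v(z) = C1*exp(-2^(1/4)*z) + C2*exp(2^(1/4)*z)


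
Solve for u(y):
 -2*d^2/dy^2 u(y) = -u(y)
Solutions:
 u(y) = C1*exp(-sqrt(2)*y/2) + C2*exp(sqrt(2)*y/2)


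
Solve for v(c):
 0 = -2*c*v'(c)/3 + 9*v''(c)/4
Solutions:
 v(c) = C1 + C2*erfi(2*sqrt(3)*c/9)


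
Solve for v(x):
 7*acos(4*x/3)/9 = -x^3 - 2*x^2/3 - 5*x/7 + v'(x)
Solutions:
 v(x) = C1 + x^4/4 + 2*x^3/9 + 5*x^2/14 + 7*x*acos(4*x/3)/9 - 7*sqrt(9 - 16*x^2)/36


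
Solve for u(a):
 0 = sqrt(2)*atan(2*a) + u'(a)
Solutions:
 u(a) = C1 - sqrt(2)*(a*atan(2*a) - log(4*a^2 + 1)/4)


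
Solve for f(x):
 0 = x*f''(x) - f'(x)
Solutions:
 f(x) = C1 + C2*x^2


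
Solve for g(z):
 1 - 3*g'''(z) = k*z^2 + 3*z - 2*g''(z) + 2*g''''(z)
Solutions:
 g(z) = C1 + C2*z + C3*exp(-2*z) + C4*exp(z/2) + k*z^4/24 + z^3*(k + 1)/4 + z^2*(13*k + 7)/8


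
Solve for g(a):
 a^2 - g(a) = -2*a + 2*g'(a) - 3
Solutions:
 g(a) = C1*exp(-a/2) + a^2 - 2*a + 7


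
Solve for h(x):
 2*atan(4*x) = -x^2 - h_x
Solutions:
 h(x) = C1 - x^3/3 - 2*x*atan(4*x) + log(16*x^2 + 1)/4


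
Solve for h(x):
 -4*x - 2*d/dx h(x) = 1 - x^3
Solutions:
 h(x) = C1 + x^4/8 - x^2 - x/2


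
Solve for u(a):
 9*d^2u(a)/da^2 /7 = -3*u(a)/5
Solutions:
 u(a) = C1*sin(sqrt(105)*a/15) + C2*cos(sqrt(105)*a/15)


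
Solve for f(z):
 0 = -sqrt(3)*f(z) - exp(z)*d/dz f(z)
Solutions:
 f(z) = C1*exp(sqrt(3)*exp(-z))


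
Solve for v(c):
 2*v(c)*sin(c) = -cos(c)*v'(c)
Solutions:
 v(c) = C1*cos(c)^2


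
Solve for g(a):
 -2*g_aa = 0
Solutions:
 g(a) = C1 + C2*a


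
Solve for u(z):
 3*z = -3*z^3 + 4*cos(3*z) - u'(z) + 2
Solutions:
 u(z) = C1 - 3*z^4/4 - 3*z^2/2 + 2*z + 4*sin(3*z)/3


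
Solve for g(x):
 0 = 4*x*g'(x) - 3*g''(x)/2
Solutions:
 g(x) = C1 + C2*erfi(2*sqrt(3)*x/3)


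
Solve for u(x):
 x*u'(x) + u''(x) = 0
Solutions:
 u(x) = C1 + C2*erf(sqrt(2)*x/2)


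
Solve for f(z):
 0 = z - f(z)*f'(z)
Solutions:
 f(z) = -sqrt(C1 + z^2)
 f(z) = sqrt(C1 + z^2)


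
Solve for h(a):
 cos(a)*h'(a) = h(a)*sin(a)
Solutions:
 h(a) = C1/cos(a)


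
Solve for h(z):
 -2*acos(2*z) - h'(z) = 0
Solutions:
 h(z) = C1 - 2*z*acos(2*z) + sqrt(1 - 4*z^2)


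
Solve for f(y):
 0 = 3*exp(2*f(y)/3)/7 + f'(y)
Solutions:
 f(y) = 3*log(-sqrt(-1/(C1 - 3*y))) - 3*log(2) + 3*log(42)/2
 f(y) = 3*log(-1/(C1 - 3*y))/2 - 3*log(2) + 3*log(42)/2


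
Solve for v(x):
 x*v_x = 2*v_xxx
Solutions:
 v(x) = C1 + Integral(C2*airyai(2^(2/3)*x/2) + C3*airybi(2^(2/3)*x/2), x)


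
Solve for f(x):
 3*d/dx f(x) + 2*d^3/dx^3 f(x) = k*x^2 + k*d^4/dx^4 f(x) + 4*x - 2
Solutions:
 f(x) = C1 + C2*exp(x*(-(sqrt(((81 + 16/k^2)^2 - 256/k^4)/k^2)/2 - 81/(2*k) - 8/k^3)^(1/3) + 2/k - 4/(k^2*(sqrt(((81 + 16/k^2)^2 - 256/k^4)/k^2)/2 - 81/(2*k) - 8/k^3)^(1/3)))/3) + C3*exp(x*((sqrt(((81 + 16/k^2)^2 - 256/k^4)/k^2)/2 - 81/(2*k) - 8/k^3)^(1/3) - sqrt(3)*I*(sqrt(((81 + 16/k^2)^2 - 256/k^4)/k^2)/2 - 81/(2*k) - 8/k^3)^(1/3) + 4/k - 16/(k^2*(-1 + sqrt(3)*I)*(sqrt(((81 + 16/k^2)^2 - 256/k^4)/k^2)/2 - 81/(2*k) - 8/k^3)^(1/3)))/6) + C4*exp(x*((sqrt(((81 + 16/k^2)^2 - 256/k^4)/k^2)/2 - 81/(2*k) - 8/k^3)^(1/3) + sqrt(3)*I*(sqrt(((81 + 16/k^2)^2 - 256/k^4)/k^2)/2 - 81/(2*k) - 8/k^3)^(1/3) + 4/k + 16/(k^2*(1 + sqrt(3)*I)*(sqrt(((81 + 16/k^2)^2 - 256/k^4)/k^2)/2 - 81/(2*k) - 8/k^3)^(1/3)))/6) + k*x^3/9 - 4*k*x/9 + 2*x^2/3 - 2*x/3


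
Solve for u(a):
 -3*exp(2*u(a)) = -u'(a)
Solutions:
 u(a) = log(-sqrt(-1/(C1 + 3*a))) - log(2)/2
 u(a) = log(-1/(C1 + 3*a))/2 - log(2)/2


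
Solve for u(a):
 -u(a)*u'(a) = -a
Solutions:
 u(a) = -sqrt(C1 + a^2)
 u(a) = sqrt(C1 + a^2)


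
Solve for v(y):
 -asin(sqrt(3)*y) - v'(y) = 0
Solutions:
 v(y) = C1 - y*asin(sqrt(3)*y) - sqrt(3)*sqrt(1 - 3*y^2)/3


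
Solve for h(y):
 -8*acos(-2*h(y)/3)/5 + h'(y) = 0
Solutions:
 Integral(1/acos(-2*_y/3), (_y, h(y))) = C1 + 8*y/5


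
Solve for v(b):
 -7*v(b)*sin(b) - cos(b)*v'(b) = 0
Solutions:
 v(b) = C1*cos(b)^7


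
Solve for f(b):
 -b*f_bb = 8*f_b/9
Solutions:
 f(b) = C1 + C2*b^(1/9)


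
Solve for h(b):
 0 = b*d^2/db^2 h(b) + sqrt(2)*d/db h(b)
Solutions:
 h(b) = C1 + C2*b^(1 - sqrt(2))


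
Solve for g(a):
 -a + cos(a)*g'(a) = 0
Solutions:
 g(a) = C1 + Integral(a/cos(a), a)


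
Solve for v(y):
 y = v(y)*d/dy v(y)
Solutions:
 v(y) = -sqrt(C1 + y^2)
 v(y) = sqrt(C1 + y^2)


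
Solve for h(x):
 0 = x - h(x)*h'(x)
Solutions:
 h(x) = -sqrt(C1 + x^2)
 h(x) = sqrt(C1 + x^2)


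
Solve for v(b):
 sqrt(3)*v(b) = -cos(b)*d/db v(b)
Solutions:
 v(b) = C1*(sin(b) - 1)^(sqrt(3)/2)/(sin(b) + 1)^(sqrt(3)/2)


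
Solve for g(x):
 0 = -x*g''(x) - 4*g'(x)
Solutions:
 g(x) = C1 + C2/x^3


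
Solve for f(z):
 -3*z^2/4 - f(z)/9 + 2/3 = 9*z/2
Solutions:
 f(z) = -27*z^2/4 - 81*z/2 + 6


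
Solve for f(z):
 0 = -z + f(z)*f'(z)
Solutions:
 f(z) = -sqrt(C1 + z^2)
 f(z) = sqrt(C1 + z^2)


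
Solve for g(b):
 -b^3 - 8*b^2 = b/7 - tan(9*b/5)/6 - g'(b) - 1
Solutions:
 g(b) = C1 + b^4/4 + 8*b^3/3 + b^2/14 - b + 5*log(cos(9*b/5))/54


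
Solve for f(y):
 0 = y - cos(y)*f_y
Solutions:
 f(y) = C1 + Integral(y/cos(y), y)


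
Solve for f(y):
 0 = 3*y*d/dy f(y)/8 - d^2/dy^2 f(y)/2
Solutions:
 f(y) = C1 + C2*erfi(sqrt(6)*y/4)


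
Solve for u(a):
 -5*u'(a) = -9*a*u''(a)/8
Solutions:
 u(a) = C1 + C2*a^(49/9)


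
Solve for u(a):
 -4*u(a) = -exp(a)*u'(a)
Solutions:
 u(a) = C1*exp(-4*exp(-a))


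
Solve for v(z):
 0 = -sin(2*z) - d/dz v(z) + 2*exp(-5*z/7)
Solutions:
 v(z) = C1 + cos(2*z)/2 - 14*exp(-5*z/7)/5


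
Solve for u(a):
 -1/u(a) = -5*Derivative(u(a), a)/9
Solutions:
 u(a) = -sqrt(C1 + 90*a)/5
 u(a) = sqrt(C1 + 90*a)/5


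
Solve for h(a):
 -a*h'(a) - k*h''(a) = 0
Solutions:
 h(a) = C1 + C2*sqrt(k)*erf(sqrt(2)*a*sqrt(1/k)/2)


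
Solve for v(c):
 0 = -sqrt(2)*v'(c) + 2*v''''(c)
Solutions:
 v(c) = C1 + C4*exp(2^(5/6)*c/2) + (C2*sin(2^(5/6)*sqrt(3)*c/4) + C3*cos(2^(5/6)*sqrt(3)*c/4))*exp(-2^(5/6)*c/4)


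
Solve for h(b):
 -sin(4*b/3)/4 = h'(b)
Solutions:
 h(b) = C1 + 3*cos(4*b/3)/16


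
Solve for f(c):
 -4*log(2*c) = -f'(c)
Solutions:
 f(c) = C1 + 4*c*log(c) - 4*c + c*log(16)


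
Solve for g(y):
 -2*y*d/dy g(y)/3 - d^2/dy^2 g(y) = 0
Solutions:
 g(y) = C1 + C2*erf(sqrt(3)*y/3)


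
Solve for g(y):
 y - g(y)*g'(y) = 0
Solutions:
 g(y) = -sqrt(C1 + y^2)
 g(y) = sqrt(C1 + y^2)


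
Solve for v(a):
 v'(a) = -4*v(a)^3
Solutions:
 v(a) = -sqrt(2)*sqrt(-1/(C1 - 4*a))/2
 v(a) = sqrt(2)*sqrt(-1/(C1 - 4*a))/2


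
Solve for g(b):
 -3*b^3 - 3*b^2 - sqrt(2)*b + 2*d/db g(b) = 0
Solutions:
 g(b) = C1 + 3*b^4/8 + b^3/2 + sqrt(2)*b^2/4


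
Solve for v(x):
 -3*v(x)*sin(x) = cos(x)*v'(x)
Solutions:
 v(x) = C1*cos(x)^3


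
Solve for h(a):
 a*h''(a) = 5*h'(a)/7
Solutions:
 h(a) = C1 + C2*a^(12/7)


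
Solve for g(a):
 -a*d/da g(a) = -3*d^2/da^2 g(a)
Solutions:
 g(a) = C1 + C2*erfi(sqrt(6)*a/6)


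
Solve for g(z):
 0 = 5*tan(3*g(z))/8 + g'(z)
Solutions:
 g(z) = -asin(C1*exp(-15*z/8))/3 + pi/3
 g(z) = asin(C1*exp(-15*z/8))/3


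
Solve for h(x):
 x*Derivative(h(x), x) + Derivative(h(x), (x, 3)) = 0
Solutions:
 h(x) = C1 + Integral(C2*airyai(-x) + C3*airybi(-x), x)


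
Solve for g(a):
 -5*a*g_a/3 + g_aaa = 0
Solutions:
 g(a) = C1 + Integral(C2*airyai(3^(2/3)*5^(1/3)*a/3) + C3*airybi(3^(2/3)*5^(1/3)*a/3), a)


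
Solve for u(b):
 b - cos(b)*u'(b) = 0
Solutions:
 u(b) = C1 + Integral(b/cos(b), b)


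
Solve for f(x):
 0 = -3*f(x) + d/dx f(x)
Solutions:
 f(x) = C1*exp(3*x)


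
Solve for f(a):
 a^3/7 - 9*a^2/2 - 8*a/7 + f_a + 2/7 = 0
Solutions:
 f(a) = C1 - a^4/28 + 3*a^3/2 + 4*a^2/7 - 2*a/7


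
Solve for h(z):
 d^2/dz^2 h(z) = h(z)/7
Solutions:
 h(z) = C1*exp(-sqrt(7)*z/7) + C2*exp(sqrt(7)*z/7)


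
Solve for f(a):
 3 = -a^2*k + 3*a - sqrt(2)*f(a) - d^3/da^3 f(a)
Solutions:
 f(a) = C3*exp(-2^(1/6)*a) - sqrt(2)*a^2*k/2 + 3*sqrt(2)*a/2 + (C1*sin(2^(1/6)*sqrt(3)*a/2) + C2*cos(2^(1/6)*sqrt(3)*a/2))*exp(2^(1/6)*a/2) - 3*sqrt(2)/2


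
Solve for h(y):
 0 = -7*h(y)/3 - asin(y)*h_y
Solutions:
 h(y) = C1*exp(-7*Integral(1/asin(y), y)/3)


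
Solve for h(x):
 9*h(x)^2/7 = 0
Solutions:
 h(x) = 0


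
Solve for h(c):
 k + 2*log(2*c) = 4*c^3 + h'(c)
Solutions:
 h(c) = C1 - c^4 + c*k + 2*c*log(c) - 2*c + c*log(4)


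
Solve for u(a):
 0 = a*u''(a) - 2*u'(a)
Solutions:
 u(a) = C1 + C2*a^3


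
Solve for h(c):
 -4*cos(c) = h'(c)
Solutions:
 h(c) = C1 - 4*sin(c)


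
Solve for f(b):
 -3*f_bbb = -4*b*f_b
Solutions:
 f(b) = C1 + Integral(C2*airyai(6^(2/3)*b/3) + C3*airybi(6^(2/3)*b/3), b)


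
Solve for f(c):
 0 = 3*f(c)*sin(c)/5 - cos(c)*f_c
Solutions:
 f(c) = C1/cos(c)^(3/5)


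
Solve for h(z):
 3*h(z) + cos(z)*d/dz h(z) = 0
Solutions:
 h(z) = C1*(sin(z) - 1)^(3/2)/(sin(z) + 1)^(3/2)


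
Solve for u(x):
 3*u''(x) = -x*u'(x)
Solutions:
 u(x) = C1 + C2*erf(sqrt(6)*x/6)


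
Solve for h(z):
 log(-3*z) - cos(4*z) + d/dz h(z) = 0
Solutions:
 h(z) = C1 - z*log(-z) - z*log(3) + z + sin(4*z)/4


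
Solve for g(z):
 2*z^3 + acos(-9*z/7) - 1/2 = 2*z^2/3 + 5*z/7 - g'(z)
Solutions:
 g(z) = C1 - z^4/2 + 2*z^3/9 + 5*z^2/14 - z*acos(-9*z/7) + z/2 - sqrt(49 - 81*z^2)/9


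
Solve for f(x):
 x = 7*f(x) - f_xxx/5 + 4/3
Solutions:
 f(x) = C3*exp(35^(1/3)*x) + x/7 + (C1*sin(sqrt(3)*35^(1/3)*x/2) + C2*cos(sqrt(3)*35^(1/3)*x/2))*exp(-35^(1/3)*x/2) - 4/21


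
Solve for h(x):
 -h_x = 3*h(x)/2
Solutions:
 h(x) = C1*exp(-3*x/2)


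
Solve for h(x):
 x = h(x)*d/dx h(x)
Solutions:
 h(x) = -sqrt(C1 + x^2)
 h(x) = sqrt(C1 + x^2)


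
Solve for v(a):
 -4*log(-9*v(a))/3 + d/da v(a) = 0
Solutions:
 -3*Integral(1/(log(-_y) + 2*log(3)), (_y, v(a)))/4 = C1 - a


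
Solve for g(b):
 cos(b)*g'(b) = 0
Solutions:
 g(b) = C1


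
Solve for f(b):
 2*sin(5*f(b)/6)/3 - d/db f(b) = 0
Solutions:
 -2*b/3 + 3*log(cos(5*f(b)/6) - 1)/5 - 3*log(cos(5*f(b)/6) + 1)/5 = C1


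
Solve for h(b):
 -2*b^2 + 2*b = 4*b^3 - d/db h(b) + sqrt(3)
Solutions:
 h(b) = C1 + b^4 + 2*b^3/3 - b^2 + sqrt(3)*b


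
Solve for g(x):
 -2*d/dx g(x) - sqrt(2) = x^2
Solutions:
 g(x) = C1 - x^3/6 - sqrt(2)*x/2


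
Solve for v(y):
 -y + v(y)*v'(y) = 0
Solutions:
 v(y) = -sqrt(C1 + y^2)
 v(y) = sqrt(C1 + y^2)


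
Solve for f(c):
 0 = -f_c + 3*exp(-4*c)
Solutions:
 f(c) = C1 - 3*exp(-4*c)/4


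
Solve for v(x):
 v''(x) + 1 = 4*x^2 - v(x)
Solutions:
 v(x) = C1*sin(x) + C2*cos(x) + 4*x^2 - 9


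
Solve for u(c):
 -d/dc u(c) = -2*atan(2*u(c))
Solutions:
 Integral(1/atan(2*_y), (_y, u(c))) = C1 + 2*c


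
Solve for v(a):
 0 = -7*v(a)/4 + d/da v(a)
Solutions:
 v(a) = C1*exp(7*a/4)


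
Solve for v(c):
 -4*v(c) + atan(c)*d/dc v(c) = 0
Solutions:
 v(c) = C1*exp(4*Integral(1/atan(c), c))


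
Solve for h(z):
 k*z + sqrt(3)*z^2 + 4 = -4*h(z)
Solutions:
 h(z) = -k*z/4 - sqrt(3)*z^2/4 - 1


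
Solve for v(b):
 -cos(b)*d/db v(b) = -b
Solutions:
 v(b) = C1 + Integral(b/cos(b), b)


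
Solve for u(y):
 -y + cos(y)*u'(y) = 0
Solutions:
 u(y) = C1 + Integral(y/cos(y), y)


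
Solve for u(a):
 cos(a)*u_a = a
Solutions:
 u(a) = C1 + Integral(a/cos(a), a)


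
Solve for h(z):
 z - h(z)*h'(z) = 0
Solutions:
 h(z) = -sqrt(C1 + z^2)
 h(z) = sqrt(C1 + z^2)


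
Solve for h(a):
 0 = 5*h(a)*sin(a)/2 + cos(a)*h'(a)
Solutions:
 h(a) = C1*cos(a)^(5/2)


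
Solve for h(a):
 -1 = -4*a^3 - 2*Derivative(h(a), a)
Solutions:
 h(a) = C1 - a^4/2 + a/2


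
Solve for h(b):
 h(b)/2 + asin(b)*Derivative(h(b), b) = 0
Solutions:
 h(b) = C1*exp(-Integral(1/asin(b), b)/2)


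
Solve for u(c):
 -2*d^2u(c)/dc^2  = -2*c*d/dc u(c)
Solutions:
 u(c) = C1 + C2*erfi(sqrt(2)*c/2)


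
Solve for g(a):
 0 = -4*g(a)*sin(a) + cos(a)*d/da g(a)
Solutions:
 g(a) = C1/cos(a)^4


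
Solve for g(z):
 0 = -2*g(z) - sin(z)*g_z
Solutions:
 g(z) = C1*(cos(z) + 1)/(cos(z) - 1)


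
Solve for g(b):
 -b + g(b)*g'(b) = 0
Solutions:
 g(b) = -sqrt(C1 + b^2)
 g(b) = sqrt(C1 + b^2)


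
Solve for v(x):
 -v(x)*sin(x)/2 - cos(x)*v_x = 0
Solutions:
 v(x) = C1*sqrt(cos(x))


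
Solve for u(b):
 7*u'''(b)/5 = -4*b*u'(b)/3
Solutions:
 u(b) = C1 + Integral(C2*airyai(-20^(1/3)*21^(2/3)*b/21) + C3*airybi(-20^(1/3)*21^(2/3)*b/21), b)


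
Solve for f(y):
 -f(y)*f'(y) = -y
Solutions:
 f(y) = -sqrt(C1 + y^2)
 f(y) = sqrt(C1 + y^2)


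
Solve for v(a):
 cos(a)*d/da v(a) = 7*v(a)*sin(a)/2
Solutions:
 v(a) = C1/cos(a)^(7/2)


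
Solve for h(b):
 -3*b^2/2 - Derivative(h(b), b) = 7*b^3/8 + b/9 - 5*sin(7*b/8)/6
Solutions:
 h(b) = C1 - 7*b^4/32 - b^3/2 - b^2/18 - 20*cos(7*b/8)/21


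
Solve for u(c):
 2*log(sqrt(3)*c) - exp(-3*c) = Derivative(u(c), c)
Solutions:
 u(c) = C1 + 2*c*log(c) + c*(-2 + log(3)) + exp(-3*c)/3


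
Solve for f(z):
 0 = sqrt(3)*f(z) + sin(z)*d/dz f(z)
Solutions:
 f(z) = C1*(cos(z) + 1)^(sqrt(3)/2)/(cos(z) - 1)^(sqrt(3)/2)


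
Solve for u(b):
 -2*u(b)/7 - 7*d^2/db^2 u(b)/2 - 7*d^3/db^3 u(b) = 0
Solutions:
 u(b) = C1*exp(b*(-14 + 7*7^(2/3)/(12*sqrt(471) + 265)^(1/3) + 7^(1/3)*(12*sqrt(471) + 265)^(1/3))/84)*sin(sqrt(3)*7^(1/3)*b*(-(12*sqrt(471) + 265)^(1/3) + 7*7^(1/3)/(12*sqrt(471) + 265)^(1/3))/84) + C2*exp(b*(-14 + 7*7^(2/3)/(12*sqrt(471) + 265)^(1/3) + 7^(1/3)*(12*sqrt(471) + 265)^(1/3))/84)*cos(sqrt(3)*7^(1/3)*b*(-(12*sqrt(471) + 265)^(1/3) + 7*7^(1/3)/(12*sqrt(471) + 265)^(1/3))/84) + C3*exp(-b*(7*7^(2/3)/(12*sqrt(471) + 265)^(1/3) + 7 + 7^(1/3)*(12*sqrt(471) + 265)^(1/3))/42)


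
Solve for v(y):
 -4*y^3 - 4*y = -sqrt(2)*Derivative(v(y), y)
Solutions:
 v(y) = C1 + sqrt(2)*y^4/2 + sqrt(2)*y^2


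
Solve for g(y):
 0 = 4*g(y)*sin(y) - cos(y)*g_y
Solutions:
 g(y) = C1/cos(y)^4


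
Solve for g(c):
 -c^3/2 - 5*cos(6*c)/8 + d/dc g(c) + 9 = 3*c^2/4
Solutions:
 g(c) = C1 + c^4/8 + c^3/4 - 9*c + 5*sin(6*c)/48


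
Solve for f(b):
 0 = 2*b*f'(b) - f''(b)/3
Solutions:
 f(b) = C1 + C2*erfi(sqrt(3)*b)


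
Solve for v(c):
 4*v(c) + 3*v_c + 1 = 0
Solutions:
 v(c) = C1*exp(-4*c/3) - 1/4


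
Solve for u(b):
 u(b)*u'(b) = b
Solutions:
 u(b) = -sqrt(C1 + b^2)
 u(b) = sqrt(C1 + b^2)


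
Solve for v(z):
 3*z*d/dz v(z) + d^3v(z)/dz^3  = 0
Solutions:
 v(z) = C1 + Integral(C2*airyai(-3^(1/3)*z) + C3*airybi(-3^(1/3)*z), z)


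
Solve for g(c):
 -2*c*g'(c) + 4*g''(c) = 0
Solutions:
 g(c) = C1 + C2*erfi(c/2)


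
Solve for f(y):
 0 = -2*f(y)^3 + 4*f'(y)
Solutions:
 f(y) = -sqrt(-1/(C1 + y))
 f(y) = sqrt(-1/(C1 + y))


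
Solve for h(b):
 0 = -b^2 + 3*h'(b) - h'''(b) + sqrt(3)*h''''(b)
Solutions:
 h(b) = C1 + C2*exp(b*(2*18^(1/3)/(27*sqrt(239) + 241*sqrt(3))^(1/3) + 4*sqrt(3) + 12^(1/3)*(27*sqrt(239) + 241*sqrt(3))^(1/3))/36)*sin(2^(1/3)*3^(1/6)*b*(-2^(1/3)*3^(2/3)*(27*sqrt(239) + 241*sqrt(3))^(1/3) + 6/(27*sqrt(239) + 241*sqrt(3))^(1/3))/36) + C3*exp(b*(2*18^(1/3)/(27*sqrt(239) + 241*sqrt(3))^(1/3) + 4*sqrt(3) + 12^(1/3)*(27*sqrt(239) + 241*sqrt(3))^(1/3))/36)*cos(2^(1/3)*3^(1/6)*b*(-2^(1/3)*3^(2/3)*(27*sqrt(239) + 241*sqrt(3))^(1/3) + 6/(27*sqrt(239) + 241*sqrt(3))^(1/3))/36) + C4*exp(b*(-12^(1/3)*(27*sqrt(239) + 241*sqrt(3))^(1/3) - 2*18^(1/3)/(27*sqrt(239) + 241*sqrt(3))^(1/3) + 2*sqrt(3))/18) + b^3/9 + 2*b/9


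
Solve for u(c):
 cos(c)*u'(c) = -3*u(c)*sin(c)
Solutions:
 u(c) = C1*cos(c)^3


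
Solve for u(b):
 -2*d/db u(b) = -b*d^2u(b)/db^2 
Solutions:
 u(b) = C1 + C2*b^3


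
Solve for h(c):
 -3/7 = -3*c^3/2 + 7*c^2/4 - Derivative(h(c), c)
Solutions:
 h(c) = C1 - 3*c^4/8 + 7*c^3/12 + 3*c/7


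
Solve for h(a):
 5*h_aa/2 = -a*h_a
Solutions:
 h(a) = C1 + C2*erf(sqrt(5)*a/5)


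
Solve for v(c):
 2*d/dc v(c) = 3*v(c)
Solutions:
 v(c) = C1*exp(3*c/2)


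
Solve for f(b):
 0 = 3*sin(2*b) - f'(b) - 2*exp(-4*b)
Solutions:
 f(b) = C1 - 3*cos(2*b)/2 + exp(-4*b)/2


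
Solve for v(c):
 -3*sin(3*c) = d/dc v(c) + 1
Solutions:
 v(c) = C1 - c + cos(3*c)


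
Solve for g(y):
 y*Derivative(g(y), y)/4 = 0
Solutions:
 g(y) = C1


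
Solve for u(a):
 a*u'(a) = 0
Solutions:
 u(a) = C1


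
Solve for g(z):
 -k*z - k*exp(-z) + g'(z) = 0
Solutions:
 g(z) = C1 + k*z^2/2 - k*exp(-z)


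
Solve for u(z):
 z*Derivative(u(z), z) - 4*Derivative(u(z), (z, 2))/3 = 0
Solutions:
 u(z) = C1 + C2*erfi(sqrt(6)*z/4)


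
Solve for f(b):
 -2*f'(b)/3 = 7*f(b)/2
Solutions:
 f(b) = C1*exp(-21*b/4)


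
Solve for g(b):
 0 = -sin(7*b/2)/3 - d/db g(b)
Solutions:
 g(b) = C1 + 2*cos(7*b/2)/21


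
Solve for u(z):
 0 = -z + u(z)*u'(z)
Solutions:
 u(z) = -sqrt(C1 + z^2)
 u(z) = sqrt(C1 + z^2)


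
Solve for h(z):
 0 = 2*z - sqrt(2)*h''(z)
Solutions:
 h(z) = C1 + C2*z + sqrt(2)*z^3/6


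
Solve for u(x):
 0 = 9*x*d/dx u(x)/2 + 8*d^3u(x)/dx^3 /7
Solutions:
 u(x) = C1 + Integral(C2*airyai(-2^(2/3)*63^(1/3)*x/4) + C3*airybi(-2^(2/3)*63^(1/3)*x/4), x)


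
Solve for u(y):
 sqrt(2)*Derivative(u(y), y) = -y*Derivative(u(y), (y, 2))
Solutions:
 u(y) = C1 + C2*y^(1 - sqrt(2))


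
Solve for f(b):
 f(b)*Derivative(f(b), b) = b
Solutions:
 f(b) = -sqrt(C1 + b^2)
 f(b) = sqrt(C1 + b^2)


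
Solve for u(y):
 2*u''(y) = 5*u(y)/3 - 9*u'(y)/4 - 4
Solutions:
 u(y) = C1*exp(y*(-27 + sqrt(2649))/48) + C2*exp(-y*(27 + sqrt(2649))/48) + 12/5


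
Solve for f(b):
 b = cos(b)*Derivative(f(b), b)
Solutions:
 f(b) = C1 + Integral(b/cos(b), b)


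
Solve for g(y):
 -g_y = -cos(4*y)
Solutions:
 g(y) = C1 + sin(4*y)/4


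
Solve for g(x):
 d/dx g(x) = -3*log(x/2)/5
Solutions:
 g(x) = C1 - 3*x*log(x)/5 + 3*x*log(2)/5 + 3*x/5


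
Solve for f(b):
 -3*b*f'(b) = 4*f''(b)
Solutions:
 f(b) = C1 + C2*erf(sqrt(6)*b/4)


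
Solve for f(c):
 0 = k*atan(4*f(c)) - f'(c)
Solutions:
 Integral(1/atan(4*_y), (_y, f(c))) = C1 + c*k


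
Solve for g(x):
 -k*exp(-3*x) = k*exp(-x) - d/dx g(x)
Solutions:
 g(x) = C1 - k*exp(-x) - k*exp(-3*x)/3


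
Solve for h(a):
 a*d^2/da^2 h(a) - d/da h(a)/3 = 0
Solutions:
 h(a) = C1 + C2*a^(4/3)


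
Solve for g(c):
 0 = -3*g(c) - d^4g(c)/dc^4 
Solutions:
 g(c) = (C1*sin(sqrt(2)*3^(1/4)*c/2) + C2*cos(sqrt(2)*3^(1/4)*c/2))*exp(-sqrt(2)*3^(1/4)*c/2) + (C3*sin(sqrt(2)*3^(1/4)*c/2) + C4*cos(sqrt(2)*3^(1/4)*c/2))*exp(sqrt(2)*3^(1/4)*c/2)


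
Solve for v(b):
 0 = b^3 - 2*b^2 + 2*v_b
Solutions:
 v(b) = C1 - b^4/8 + b^3/3


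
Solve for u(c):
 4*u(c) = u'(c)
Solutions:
 u(c) = C1*exp(4*c)


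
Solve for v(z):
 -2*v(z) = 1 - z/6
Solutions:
 v(z) = z/12 - 1/2


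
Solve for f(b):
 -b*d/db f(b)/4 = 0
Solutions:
 f(b) = C1


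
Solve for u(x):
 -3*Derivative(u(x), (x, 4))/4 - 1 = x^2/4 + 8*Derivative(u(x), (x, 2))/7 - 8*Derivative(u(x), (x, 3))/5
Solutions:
 u(x) = C1 + C2*x - 7*x^4/384 - 49*x^3/480 - 18501*x^2/25600 + (C3*sin(4*sqrt(266)*x/105) + C4*cos(4*sqrt(266)*x/105))*exp(16*x/15)


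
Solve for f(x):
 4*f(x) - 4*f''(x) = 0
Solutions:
 f(x) = C1*exp(-x) + C2*exp(x)


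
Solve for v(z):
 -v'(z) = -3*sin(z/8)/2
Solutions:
 v(z) = C1 - 12*cos(z/8)


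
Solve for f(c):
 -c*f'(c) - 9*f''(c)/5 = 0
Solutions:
 f(c) = C1 + C2*erf(sqrt(10)*c/6)


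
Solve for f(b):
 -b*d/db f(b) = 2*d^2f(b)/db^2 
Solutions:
 f(b) = C1 + C2*erf(b/2)


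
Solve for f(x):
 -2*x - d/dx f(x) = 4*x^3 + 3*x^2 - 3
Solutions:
 f(x) = C1 - x^4 - x^3 - x^2 + 3*x


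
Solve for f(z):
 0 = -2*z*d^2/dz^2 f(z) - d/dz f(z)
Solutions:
 f(z) = C1 + C2*sqrt(z)


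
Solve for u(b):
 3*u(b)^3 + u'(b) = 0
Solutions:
 u(b) = -sqrt(2)*sqrt(-1/(C1 - 3*b))/2
 u(b) = sqrt(2)*sqrt(-1/(C1 - 3*b))/2


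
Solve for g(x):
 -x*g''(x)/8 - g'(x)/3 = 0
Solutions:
 g(x) = C1 + C2/x^(5/3)


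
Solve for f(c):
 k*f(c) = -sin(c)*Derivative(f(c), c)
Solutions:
 f(c) = C1*exp(k*(-log(cos(c) - 1) + log(cos(c) + 1))/2)


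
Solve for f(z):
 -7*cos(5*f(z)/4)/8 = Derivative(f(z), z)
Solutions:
 7*z/8 - 2*log(sin(5*f(z)/4) - 1)/5 + 2*log(sin(5*f(z)/4) + 1)/5 = C1


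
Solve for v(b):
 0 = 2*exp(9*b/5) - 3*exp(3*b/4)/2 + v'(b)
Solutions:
 v(b) = C1 - 10*exp(9*b/5)/9 + 2*exp(3*b/4)


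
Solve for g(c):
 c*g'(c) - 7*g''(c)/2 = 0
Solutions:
 g(c) = C1 + C2*erfi(sqrt(7)*c/7)


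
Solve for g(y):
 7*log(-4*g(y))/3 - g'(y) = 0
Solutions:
 -3*Integral(1/(log(-_y) + 2*log(2)), (_y, g(y)))/7 = C1 - y


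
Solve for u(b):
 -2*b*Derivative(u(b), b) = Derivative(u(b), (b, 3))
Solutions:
 u(b) = C1 + Integral(C2*airyai(-2^(1/3)*b) + C3*airybi(-2^(1/3)*b), b)


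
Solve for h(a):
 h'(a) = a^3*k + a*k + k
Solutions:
 h(a) = C1 + a^4*k/4 + a^2*k/2 + a*k


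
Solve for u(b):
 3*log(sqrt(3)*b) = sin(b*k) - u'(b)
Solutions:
 u(b) = C1 - 3*b*log(b) - 3*b*log(3)/2 + 3*b + Piecewise((-cos(b*k)/k, Ne(k, 0)), (0, True))


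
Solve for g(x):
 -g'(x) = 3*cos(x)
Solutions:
 g(x) = C1 - 3*sin(x)


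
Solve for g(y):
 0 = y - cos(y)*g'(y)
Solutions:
 g(y) = C1 + Integral(y/cos(y), y)


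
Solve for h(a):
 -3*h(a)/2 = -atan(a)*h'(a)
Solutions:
 h(a) = C1*exp(3*Integral(1/atan(a), a)/2)


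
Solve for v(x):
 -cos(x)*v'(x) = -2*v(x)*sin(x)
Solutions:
 v(x) = C1/cos(x)^2


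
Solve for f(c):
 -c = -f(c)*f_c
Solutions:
 f(c) = -sqrt(C1 + c^2)
 f(c) = sqrt(C1 + c^2)


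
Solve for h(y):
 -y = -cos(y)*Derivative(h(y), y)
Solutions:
 h(y) = C1 + Integral(y/cos(y), y)


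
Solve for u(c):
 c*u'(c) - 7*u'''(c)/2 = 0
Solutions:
 u(c) = C1 + Integral(C2*airyai(2^(1/3)*7^(2/3)*c/7) + C3*airybi(2^(1/3)*7^(2/3)*c/7), c)


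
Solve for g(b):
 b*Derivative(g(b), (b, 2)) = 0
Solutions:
 g(b) = C1 + C2*b


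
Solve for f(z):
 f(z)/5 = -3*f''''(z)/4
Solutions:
 f(z) = (C1*sin(15^(3/4)*z/15) + C2*cos(15^(3/4)*z/15))*exp(-15^(3/4)*z/15) + (C3*sin(15^(3/4)*z/15) + C4*cos(15^(3/4)*z/15))*exp(15^(3/4)*z/15)


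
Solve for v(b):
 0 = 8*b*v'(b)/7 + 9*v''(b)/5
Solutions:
 v(b) = C1 + C2*erf(2*sqrt(35)*b/21)


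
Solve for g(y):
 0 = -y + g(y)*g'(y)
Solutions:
 g(y) = -sqrt(C1 + y^2)
 g(y) = sqrt(C1 + y^2)


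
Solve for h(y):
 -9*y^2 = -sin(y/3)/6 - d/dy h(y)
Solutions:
 h(y) = C1 + 3*y^3 + cos(y/3)/2


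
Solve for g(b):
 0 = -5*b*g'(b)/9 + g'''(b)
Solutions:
 g(b) = C1 + Integral(C2*airyai(15^(1/3)*b/3) + C3*airybi(15^(1/3)*b/3), b)


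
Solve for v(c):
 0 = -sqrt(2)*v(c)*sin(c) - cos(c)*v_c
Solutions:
 v(c) = C1*cos(c)^(sqrt(2))


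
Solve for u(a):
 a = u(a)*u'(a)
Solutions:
 u(a) = -sqrt(C1 + a^2)
 u(a) = sqrt(C1 + a^2)


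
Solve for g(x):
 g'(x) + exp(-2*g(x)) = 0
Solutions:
 g(x) = log(-sqrt(C1 - 2*x))
 g(x) = log(C1 - 2*x)/2


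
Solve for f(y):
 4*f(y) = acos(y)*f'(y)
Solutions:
 f(y) = C1*exp(4*Integral(1/acos(y), y))


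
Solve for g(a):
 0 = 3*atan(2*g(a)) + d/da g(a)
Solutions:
 Integral(1/atan(2*_y), (_y, g(a))) = C1 - 3*a


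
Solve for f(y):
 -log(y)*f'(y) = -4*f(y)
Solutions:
 f(y) = C1*exp(4*li(y))


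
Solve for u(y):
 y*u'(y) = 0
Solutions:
 u(y) = C1


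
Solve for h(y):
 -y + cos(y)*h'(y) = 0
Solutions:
 h(y) = C1 + Integral(y/cos(y), y)


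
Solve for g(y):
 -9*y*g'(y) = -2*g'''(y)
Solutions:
 g(y) = C1 + Integral(C2*airyai(6^(2/3)*y/2) + C3*airybi(6^(2/3)*y/2), y)


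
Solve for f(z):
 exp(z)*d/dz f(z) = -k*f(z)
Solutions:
 f(z) = C1*exp(k*exp(-z))


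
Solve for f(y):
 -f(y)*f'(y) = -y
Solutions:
 f(y) = -sqrt(C1 + y^2)
 f(y) = sqrt(C1 + y^2)


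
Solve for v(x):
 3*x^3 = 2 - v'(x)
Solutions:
 v(x) = C1 - 3*x^4/4 + 2*x


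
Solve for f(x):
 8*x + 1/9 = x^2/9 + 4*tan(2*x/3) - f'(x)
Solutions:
 f(x) = C1 + x^3/27 - 4*x^2 - x/9 - 6*log(cos(2*x/3))


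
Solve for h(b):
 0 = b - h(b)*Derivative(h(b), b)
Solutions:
 h(b) = -sqrt(C1 + b^2)
 h(b) = sqrt(C1 + b^2)


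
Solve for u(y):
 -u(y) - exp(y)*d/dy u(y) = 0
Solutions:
 u(y) = C1*exp(exp(-y))


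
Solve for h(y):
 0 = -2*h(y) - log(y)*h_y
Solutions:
 h(y) = C1*exp(-2*li(y))


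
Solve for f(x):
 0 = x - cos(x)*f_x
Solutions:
 f(x) = C1 + Integral(x/cos(x), x)


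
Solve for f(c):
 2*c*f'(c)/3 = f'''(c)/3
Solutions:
 f(c) = C1 + Integral(C2*airyai(2^(1/3)*c) + C3*airybi(2^(1/3)*c), c)


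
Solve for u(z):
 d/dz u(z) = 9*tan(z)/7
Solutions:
 u(z) = C1 - 9*log(cos(z))/7


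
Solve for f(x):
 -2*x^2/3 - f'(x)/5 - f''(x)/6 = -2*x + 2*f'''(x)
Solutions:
 f(x) = C1 - 10*x^3/9 + 70*x^2/9 + 1450*x/27 + (C2*sin(sqrt(1415)*x/120) + C3*cos(sqrt(1415)*x/120))*exp(-x/24)


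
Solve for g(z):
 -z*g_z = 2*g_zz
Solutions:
 g(z) = C1 + C2*erf(z/2)


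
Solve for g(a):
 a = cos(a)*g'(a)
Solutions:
 g(a) = C1 + Integral(a/cos(a), a)


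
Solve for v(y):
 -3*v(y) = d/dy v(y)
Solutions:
 v(y) = C1*exp(-3*y)


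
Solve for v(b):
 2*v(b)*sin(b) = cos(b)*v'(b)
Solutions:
 v(b) = C1/cos(b)^2


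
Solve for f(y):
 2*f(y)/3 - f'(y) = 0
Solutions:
 f(y) = C1*exp(2*y/3)


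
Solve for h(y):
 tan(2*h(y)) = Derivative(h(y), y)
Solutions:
 h(y) = -asin(C1*exp(2*y))/2 + pi/2
 h(y) = asin(C1*exp(2*y))/2


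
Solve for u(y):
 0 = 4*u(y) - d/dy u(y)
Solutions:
 u(y) = C1*exp(4*y)


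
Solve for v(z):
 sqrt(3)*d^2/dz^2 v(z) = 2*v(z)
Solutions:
 v(z) = C1*exp(-sqrt(2)*3^(3/4)*z/3) + C2*exp(sqrt(2)*3^(3/4)*z/3)


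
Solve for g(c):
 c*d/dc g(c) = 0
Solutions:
 g(c) = C1


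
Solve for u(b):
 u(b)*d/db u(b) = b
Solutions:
 u(b) = -sqrt(C1 + b^2)
 u(b) = sqrt(C1 + b^2)


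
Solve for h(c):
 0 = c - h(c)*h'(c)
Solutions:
 h(c) = -sqrt(C1 + c^2)
 h(c) = sqrt(C1 + c^2)


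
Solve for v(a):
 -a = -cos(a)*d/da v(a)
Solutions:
 v(a) = C1 + Integral(a/cos(a), a)


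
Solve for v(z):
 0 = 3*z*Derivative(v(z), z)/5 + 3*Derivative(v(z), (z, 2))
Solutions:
 v(z) = C1 + C2*erf(sqrt(10)*z/10)


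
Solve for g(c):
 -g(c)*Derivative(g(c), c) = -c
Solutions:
 g(c) = -sqrt(C1 + c^2)
 g(c) = sqrt(C1 + c^2)


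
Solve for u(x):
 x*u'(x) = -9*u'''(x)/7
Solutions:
 u(x) = C1 + Integral(C2*airyai(-21^(1/3)*x/3) + C3*airybi(-21^(1/3)*x/3), x)


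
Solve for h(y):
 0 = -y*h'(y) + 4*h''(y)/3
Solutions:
 h(y) = C1 + C2*erfi(sqrt(6)*y/4)


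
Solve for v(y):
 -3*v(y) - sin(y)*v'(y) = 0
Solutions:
 v(y) = C1*(cos(y) + 1)^(3/2)/(cos(y) - 1)^(3/2)


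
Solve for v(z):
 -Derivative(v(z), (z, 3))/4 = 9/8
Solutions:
 v(z) = C1 + C2*z + C3*z^2 - 3*z^3/4


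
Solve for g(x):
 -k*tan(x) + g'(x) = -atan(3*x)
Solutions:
 g(x) = C1 - k*log(cos(x)) - x*atan(3*x) + log(9*x^2 + 1)/6


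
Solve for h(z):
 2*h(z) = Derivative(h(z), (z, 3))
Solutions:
 h(z) = C3*exp(2^(1/3)*z) + (C1*sin(2^(1/3)*sqrt(3)*z/2) + C2*cos(2^(1/3)*sqrt(3)*z/2))*exp(-2^(1/3)*z/2)


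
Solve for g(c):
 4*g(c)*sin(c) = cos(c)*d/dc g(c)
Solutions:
 g(c) = C1/cos(c)^4


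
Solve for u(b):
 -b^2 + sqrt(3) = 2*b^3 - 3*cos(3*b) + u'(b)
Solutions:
 u(b) = C1 - b^4/2 - b^3/3 + sqrt(3)*b + sin(3*b)


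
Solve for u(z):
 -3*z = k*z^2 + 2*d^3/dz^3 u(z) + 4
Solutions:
 u(z) = C1 + C2*z + C3*z^2 - k*z^5/120 - z^4/16 - z^3/3


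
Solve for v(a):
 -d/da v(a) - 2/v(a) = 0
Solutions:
 v(a) = -sqrt(C1 - 4*a)
 v(a) = sqrt(C1 - 4*a)


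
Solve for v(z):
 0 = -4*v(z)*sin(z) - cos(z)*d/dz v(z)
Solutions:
 v(z) = C1*cos(z)^4


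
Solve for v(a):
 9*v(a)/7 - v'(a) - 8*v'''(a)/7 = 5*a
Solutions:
 v(a) = C1*exp(6^(1/3)*a*(-(162 + sqrt(28302))^(1/3) + 7*6^(1/3)/(162 + sqrt(28302))^(1/3))/24)*sin(2^(1/3)*3^(1/6)*a*(21*2^(1/3)/(162 + sqrt(28302))^(1/3) + 3^(2/3)*(162 + sqrt(28302))^(1/3))/24) + C2*exp(6^(1/3)*a*(-(162 + sqrt(28302))^(1/3) + 7*6^(1/3)/(162 + sqrt(28302))^(1/3))/24)*cos(2^(1/3)*3^(1/6)*a*(21*2^(1/3)/(162 + sqrt(28302))^(1/3) + 3^(2/3)*(162 + sqrt(28302))^(1/3))/24) + C3*exp(-6^(1/3)*a*(-(162 + sqrt(28302))^(1/3) + 7*6^(1/3)/(162 + sqrt(28302))^(1/3))/12) + 35*a/9 + 245/81


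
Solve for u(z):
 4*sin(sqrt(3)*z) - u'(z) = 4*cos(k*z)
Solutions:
 u(z) = C1 - 4*sqrt(3)*cos(sqrt(3)*z)/3 - 4*sin(k*z)/k


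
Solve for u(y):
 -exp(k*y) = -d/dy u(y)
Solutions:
 u(y) = C1 + exp(k*y)/k


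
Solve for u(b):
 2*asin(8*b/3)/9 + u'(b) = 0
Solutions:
 u(b) = C1 - 2*b*asin(8*b/3)/9 - sqrt(9 - 64*b^2)/36


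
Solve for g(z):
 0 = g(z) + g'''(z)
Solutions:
 g(z) = C3*exp(-z) + (C1*sin(sqrt(3)*z/2) + C2*cos(sqrt(3)*z/2))*exp(z/2)


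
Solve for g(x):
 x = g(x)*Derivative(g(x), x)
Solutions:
 g(x) = -sqrt(C1 + x^2)
 g(x) = sqrt(C1 + x^2)


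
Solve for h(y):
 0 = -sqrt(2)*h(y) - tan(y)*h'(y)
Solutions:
 h(y) = C1/sin(y)^(sqrt(2))


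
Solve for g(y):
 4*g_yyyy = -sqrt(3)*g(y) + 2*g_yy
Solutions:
 g(y) = (C1*sin(sqrt(2)*3^(1/8)*y*sin(atan(sqrt(-1 + 4*sqrt(3)))/2)/2) + C2*cos(sqrt(2)*3^(1/8)*y*sin(atan(sqrt(-1 + 4*sqrt(3)))/2)/2))*exp(-sqrt(2)*3^(1/8)*y*cos(atan(sqrt(-1 + 4*sqrt(3)))/2)/2) + (C3*sin(sqrt(2)*3^(1/8)*y*sin(atan(sqrt(-1 + 4*sqrt(3)))/2)/2) + C4*cos(sqrt(2)*3^(1/8)*y*sin(atan(sqrt(-1 + 4*sqrt(3)))/2)/2))*exp(sqrt(2)*3^(1/8)*y*cos(atan(sqrt(-1 + 4*sqrt(3)))/2)/2)


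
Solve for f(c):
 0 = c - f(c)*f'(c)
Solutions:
 f(c) = -sqrt(C1 + c^2)
 f(c) = sqrt(C1 + c^2)


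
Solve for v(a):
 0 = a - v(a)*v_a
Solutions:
 v(a) = -sqrt(C1 + a^2)
 v(a) = sqrt(C1 + a^2)


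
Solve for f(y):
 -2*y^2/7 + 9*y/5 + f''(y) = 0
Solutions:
 f(y) = C1 + C2*y + y^4/42 - 3*y^3/10


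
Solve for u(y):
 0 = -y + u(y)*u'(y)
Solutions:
 u(y) = -sqrt(C1 + y^2)
 u(y) = sqrt(C1 + y^2)


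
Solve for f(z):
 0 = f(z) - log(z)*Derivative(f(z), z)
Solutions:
 f(z) = C1*exp(li(z))


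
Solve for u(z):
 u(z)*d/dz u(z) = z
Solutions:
 u(z) = -sqrt(C1 + z^2)
 u(z) = sqrt(C1 + z^2)


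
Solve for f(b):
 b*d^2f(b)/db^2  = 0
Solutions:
 f(b) = C1 + C2*b


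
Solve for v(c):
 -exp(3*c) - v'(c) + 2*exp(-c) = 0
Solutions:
 v(c) = C1 - exp(3*c)/3 - 2*exp(-c)


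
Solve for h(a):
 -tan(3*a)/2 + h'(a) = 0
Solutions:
 h(a) = C1 - log(cos(3*a))/6


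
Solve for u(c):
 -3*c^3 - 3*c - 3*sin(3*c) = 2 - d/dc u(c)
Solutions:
 u(c) = C1 + 3*c^4/4 + 3*c^2/2 + 2*c - cos(3*c)


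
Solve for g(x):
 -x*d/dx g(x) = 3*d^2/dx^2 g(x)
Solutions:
 g(x) = C1 + C2*erf(sqrt(6)*x/6)


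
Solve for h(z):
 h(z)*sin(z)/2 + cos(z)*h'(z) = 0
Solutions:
 h(z) = C1*sqrt(cos(z))


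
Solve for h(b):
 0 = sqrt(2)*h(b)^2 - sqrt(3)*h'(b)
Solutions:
 h(b) = -3/(C1 + sqrt(6)*b)


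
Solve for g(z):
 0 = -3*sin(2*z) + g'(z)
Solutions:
 g(z) = C1 - 3*cos(2*z)/2


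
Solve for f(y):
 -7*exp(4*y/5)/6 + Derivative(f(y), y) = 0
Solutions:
 f(y) = C1 + 35*exp(4*y/5)/24


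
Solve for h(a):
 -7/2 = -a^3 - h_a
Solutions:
 h(a) = C1 - a^4/4 + 7*a/2


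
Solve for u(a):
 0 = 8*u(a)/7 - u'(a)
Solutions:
 u(a) = C1*exp(8*a/7)


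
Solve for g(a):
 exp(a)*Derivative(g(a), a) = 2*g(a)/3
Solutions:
 g(a) = C1*exp(-2*exp(-a)/3)


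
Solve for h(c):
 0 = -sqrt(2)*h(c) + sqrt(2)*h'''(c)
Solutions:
 h(c) = C3*exp(c) + (C1*sin(sqrt(3)*c/2) + C2*cos(sqrt(3)*c/2))*exp(-c/2)


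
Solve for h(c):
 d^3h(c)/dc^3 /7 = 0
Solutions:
 h(c) = C1 + C2*c + C3*c^2


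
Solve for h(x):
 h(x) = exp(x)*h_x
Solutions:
 h(x) = C1*exp(-exp(-x))


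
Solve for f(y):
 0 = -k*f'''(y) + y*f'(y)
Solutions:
 f(y) = C1 + Integral(C2*airyai(y*(1/k)^(1/3)) + C3*airybi(y*(1/k)^(1/3)), y)


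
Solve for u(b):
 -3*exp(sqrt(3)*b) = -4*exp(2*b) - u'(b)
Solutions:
 u(b) = C1 - 2*exp(2*b) + sqrt(3)*exp(sqrt(3)*b)


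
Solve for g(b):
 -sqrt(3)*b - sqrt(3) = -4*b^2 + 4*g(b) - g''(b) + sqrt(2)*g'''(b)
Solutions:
 g(b) = C1*exp(b*((3*sqrt(159) + 107*sqrt(2)/4)^(-1/3) + 2*sqrt(2) + 2*(3*sqrt(159) + 107*sqrt(2)/4)^(1/3))/12)*sin(sqrt(3)*b*(-2*(3*sqrt(159) + 107*sqrt(2)/4)^(1/3) + (3*sqrt(159) + 107*sqrt(2)/4)^(-1/3))/12) + C2*exp(b*((3*sqrt(159) + 107*sqrt(2)/4)^(-1/3) + 2*sqrt(2) + 2*(3*sqrt(159) + 107*sqrt(2)/4)^(1/3))/12)*cos(sqrt(3)*b*(-2*(3*sqrt(159) + 107*sqrt(2)/4)^(1/3) + (3*sqrt(159) + 107*sqrt(2)/4)^(-1/3))/12) + C3*exp(b*(-2*(3*sqrt(159) + 107*sqrt(2)/4)^(1/3) - 1/(3*sqrt(159) + 107*sqrt(2)/4)^(1/3) + sqrt(2))/6) + b^2 - sqrt(3)*b/4 - sqrt(3)/4 + 1/2


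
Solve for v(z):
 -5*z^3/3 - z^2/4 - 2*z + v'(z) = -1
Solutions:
 v(z) = C1 + 5*z^4/12 + z^3/12 + z^2 - z


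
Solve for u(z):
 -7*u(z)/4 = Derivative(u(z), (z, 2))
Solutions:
 u(z) = C1*sin(sqrt(7)*z/2) + C2*cos(sqrt(7)*z/2)


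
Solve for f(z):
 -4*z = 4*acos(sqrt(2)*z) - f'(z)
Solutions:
 f(z) = C1 + 2*z^2 + 4*z*acos(sqrt(2)*z) - 2*sqrt(2)*sqrt(1 - 2*z^2)


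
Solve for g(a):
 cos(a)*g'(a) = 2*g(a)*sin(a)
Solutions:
 g(a) = C1/cos(a)^2


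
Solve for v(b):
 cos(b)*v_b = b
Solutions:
 v(b) = C1 + Integral(b/cos(b), b)


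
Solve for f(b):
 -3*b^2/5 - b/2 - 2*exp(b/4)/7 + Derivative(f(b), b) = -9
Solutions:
 f(b) = C1 + b^3/5 + b^2/4 - 9*b + 8*exp(b/4)/7


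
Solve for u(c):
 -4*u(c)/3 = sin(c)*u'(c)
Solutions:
 u(c) = C1*(cos(c) + 1)^(2/3)/(cos(c) - 1)^(2/3)


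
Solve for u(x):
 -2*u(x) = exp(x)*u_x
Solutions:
 u(x) = C1*exp(2*exp(-x))


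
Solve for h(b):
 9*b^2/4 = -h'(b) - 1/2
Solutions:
 h(b) = C1 - 3*b^3/4 - b/2


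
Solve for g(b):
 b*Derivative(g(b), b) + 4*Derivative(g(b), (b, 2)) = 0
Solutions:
 g(b) = C1 + C2*erf(sqrt(2)*b/4)


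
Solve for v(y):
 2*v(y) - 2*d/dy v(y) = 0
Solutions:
 v(y) = C1*exp(y)


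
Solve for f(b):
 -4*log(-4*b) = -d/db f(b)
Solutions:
 f(b) = C1 + 4*b*log(-b) + 4*b*(-1 + 2*log(2))


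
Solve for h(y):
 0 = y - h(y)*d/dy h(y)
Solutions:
 h(y) = -sqrt(C1 + y^2)
 h(y) = sqrt(C1 + y^2)


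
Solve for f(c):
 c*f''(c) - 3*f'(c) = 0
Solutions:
 f(c) = C1 + C2*c^4


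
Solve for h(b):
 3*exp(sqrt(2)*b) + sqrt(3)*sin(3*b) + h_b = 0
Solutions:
 h(b) = C1 - 3*sqrt(2)*exp(sqrt(2)*b)/2 + sqrt(3)*cos(3*b)/3


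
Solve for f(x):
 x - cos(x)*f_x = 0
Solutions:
 f(x) = C1 + Integral(x/cos(x), x)


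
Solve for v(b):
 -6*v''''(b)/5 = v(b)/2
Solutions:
 v(b) = (C1*sin(3^(3/4)*5^(1/4)*b/6) + C2*cos(3^(3/4)*5^(1/4)*b/6))*exp(-3^(3/4)*5^(1/4)*b/6) + (C3*sin(3^(3/4)*5^(1/4)*b/6) + C4*cos(3^(3/4)*5^(1/4)*b/6))*exp(3^(3/4)*5^(1/4)*b/6)


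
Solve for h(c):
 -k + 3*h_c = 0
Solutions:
 h(c) = C1 + c*k/3


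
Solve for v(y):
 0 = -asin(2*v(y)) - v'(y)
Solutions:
 Integral(1/asin(2*_y), (_y, v(y))) = C1 - y


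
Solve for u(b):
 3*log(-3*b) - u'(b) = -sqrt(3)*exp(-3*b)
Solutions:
 u(b) = C1 + 3*b*log(-b) + 3*b*(-1 + log(3)) - sqrt(3)*exp(-3*b)/3


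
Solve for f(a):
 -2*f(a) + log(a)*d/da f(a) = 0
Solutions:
 f(a) = C1*exp(2*li(a))


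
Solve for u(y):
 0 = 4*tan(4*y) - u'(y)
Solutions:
 u(y) = C1 - log(cos(4*y))


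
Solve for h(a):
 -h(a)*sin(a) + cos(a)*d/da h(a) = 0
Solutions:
 h(a) = C1/cos(a)
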